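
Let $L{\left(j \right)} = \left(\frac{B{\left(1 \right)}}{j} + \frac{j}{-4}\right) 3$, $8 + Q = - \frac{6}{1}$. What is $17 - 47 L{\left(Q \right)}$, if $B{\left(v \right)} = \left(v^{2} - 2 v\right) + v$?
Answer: $- \frac{953}{2} \approx -476.5$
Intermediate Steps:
$B{\left(v \right)} = v^{2} - v$
$Q = -14$ ($Q = -8 - \frac{6}{1} = -8 - 6 = -14$)
$L{\left(j \right)} = - \frac{3 j}{4}$ ($L{\left(j \right)} = \left(\frac{1 \left(-1 + 1\right)}{j} + \frac{j}{-4}\right) 3 = \left(\frac{1 \cdot 0}{j} + j \left(- \frac{1}{4}\right)\right) 3 = \left(\frac{0}{j} - \frac{j}{4}\right) 3 = \left(0 - \frac{j}{4}\right) 3 = - \frac{j}{4} \cdot 3 = - \frac{3 j}{4}$)
$17 - 47 L{\left(Q \right)} = 17 - 47 \left(\left(- \frac{3}{4}\right) \left(-14\right)\right) = 17 - \frac{987}{2} = - \frac{953}{2}$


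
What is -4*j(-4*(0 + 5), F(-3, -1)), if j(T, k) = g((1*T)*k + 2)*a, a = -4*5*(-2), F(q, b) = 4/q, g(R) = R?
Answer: -13760/3 ≈ -4586.7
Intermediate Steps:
a = 40 (a = -20*(-2) = 40)
j(T, k) = 80 + 40*T*k (j(T, k) = ((1*T)*k + 2)*40 = (T*k + 2)*40 = (2 + T*k)*40 = 80 + 40*T*k)
-4*j(-4*(0 + 5), F(-3, -1)) = -4*(80 + 40*(-4*(0 + 5))*(4/(-3))) = -4*(80 + 40*(-4*5)*(4*(-1/3))) = -4*(80 + 40*(-20)*(-4/3)) = -4*(80 + 3200/3) = -4*3440/3 = -13760/3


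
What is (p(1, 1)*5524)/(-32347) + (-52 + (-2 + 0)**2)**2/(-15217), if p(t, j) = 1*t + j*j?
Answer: -242644904/492224299 ≈ -0.49296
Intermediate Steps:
p(t, j) = t + j**2
(p(1, 1)*5524)/(-32347) + (-52 + (-2 + 0)**2)**2/(-15217) = ((1 + 1**2)*5524)/(-32347) + (-52 + (-2 + 0)**2)**2/(-15217) = ((1 + 1)*5524)*(-1/32347) + (-52 + (-2)**2)**2*(-1/15217) = (2*5524)*(-1/32347) + (-52 + 4)**2*(-1/15217) = 11048*(-1/32347) + (-48)**2*(-1/15217) = -11048/32347 + 2304*(-1/15217) = -11048/32347 - 2304/15217 = -242644904/492224299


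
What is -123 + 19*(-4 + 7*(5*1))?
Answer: 466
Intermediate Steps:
-123 + 19*(-4 + 7*(5*1)) = -123 + 19*(-4 + 7*5) = -123 + 19*(-4 + 35) = -123 + 19*31 = -123 + 589 = 466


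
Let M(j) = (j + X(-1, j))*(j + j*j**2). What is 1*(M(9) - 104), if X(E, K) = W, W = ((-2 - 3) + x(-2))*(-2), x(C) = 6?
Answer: 5062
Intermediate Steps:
W = -2 (W = ((-2 - 3) + 6)*(-2) = (-5 + 6)*(-2) = 1*(-2) = -2)
X(E, K) = -2
M(j) = (-2 + j)*(j + j**3) (M(j) = (j - 2)*(j + j*j**2) = (-2 + j)*(j + j**3))
1*(M(9) - 104) = 1*(9*(-2 + 9 + 9**3 - 2*9**2) - 104) = 1*(9*(-2 + 9 + 729 - 2*81) - 104) = 1*(9*(-2 + 9 + 729 - 162) - 104) = 1*(9*574 - 104) = 1*(5166 - 104) = 1*5062 = 5062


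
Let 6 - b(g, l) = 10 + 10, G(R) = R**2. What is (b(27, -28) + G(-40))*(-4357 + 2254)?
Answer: -3335358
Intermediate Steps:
b(g, l) = -14 (b(g, l) = 6 - (10 + 10) = 6 - 1*20 = 6 - 20 = -14)
(b(27, -28) + G(-40))*(-4357 + 2254) = (-14 + (-40)**2)*(-4357 + 2254) = (-14 + 1600)*(-2103) = 1586*(-2103) = -3335358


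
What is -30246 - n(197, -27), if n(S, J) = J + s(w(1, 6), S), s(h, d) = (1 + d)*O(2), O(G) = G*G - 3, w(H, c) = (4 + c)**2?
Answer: -30417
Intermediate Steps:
O(G) = -3 + G**2 (O(G) = G**2 - 3 = -3 + G**2)
s(h, d) = 1 + d (s(h, d) = (1 + d)*(-3 + 2**2) = (1 + d)*(-3 + 4) = (1 + d)*1 = 1 + d)
n(S, J) = 1 + J + S (n(S, J) = J + (1 + S) = 1 + J + S)
-30246 - n(197, -27) = -30246 - (1 - 27 + 197) = -30246 - 1*171 = -30246 - 171 = -30417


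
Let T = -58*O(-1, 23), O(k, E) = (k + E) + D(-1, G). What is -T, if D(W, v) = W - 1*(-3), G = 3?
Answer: 1392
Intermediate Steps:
D(W, v) = 3 + W (D(W, v) = W + 3 = 3 + W)
O(k, E) = 2 + E + k (O(k, E) = (k + E) + (3 - 1) = (E + k) + 2 = 2 + E + k)
T = -1392 (T = -58*(2 + 23 - 1) = -58*24 = -1392)
-T = -1*(-1392) = 1392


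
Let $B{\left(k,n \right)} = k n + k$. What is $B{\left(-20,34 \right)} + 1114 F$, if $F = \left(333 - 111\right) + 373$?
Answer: $662130$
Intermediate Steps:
$B{\left(k,n \right)} = k + k n$
$F = 595$ ($F = 222 + 373 = 595$)
$B{\left(-20,34 \right)} + 1114 F = - 20 \left(1 + 34\right) + 1114 \cdot 595 = \left(-20\right) 35 + 662830 = -700 + 662830 = 662130$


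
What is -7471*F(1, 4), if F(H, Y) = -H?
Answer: 7471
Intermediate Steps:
-7471*F(1, 4) = -(-7471) = -7471*(-1) = 7471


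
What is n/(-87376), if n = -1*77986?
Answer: 38993/43688 ≈ 0.89253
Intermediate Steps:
n = -77986
n/(-87376) = -77986/(-87376) = -77986*(-1/87376) = 38993/43688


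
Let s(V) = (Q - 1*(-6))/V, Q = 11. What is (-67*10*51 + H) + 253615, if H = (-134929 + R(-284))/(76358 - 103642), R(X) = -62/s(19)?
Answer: 101787030431/463828 ≈ 2.1945e+5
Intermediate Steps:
s(V) = 17/V (s(V) = (11 - 1*(-6))/V = (11 + 6)/V = 17/V)
R(X) = -1178/17 (R(X) = -62/(17/19) = -62/(17*(1/19)) = -62/17/19 = -62*19/17 = -1178/17)
H = 2294971/463828 (H = (-134929 - 1178/17)/(76358 - 103642) = -2294971/17/(-27284) = -2294971/17*(-1/27284) = 2294971/463828 ≈ 4.9479)
(-67*10*51 + H) + 253615 = (-67*10*51 + 2294971/463828) + 253615 = (-670*51 + 2294971/463828) + 253615 = (-34170 + 2294971/463828) + 253615 = -15846707789/463828 + 253615 = 101787030431/463828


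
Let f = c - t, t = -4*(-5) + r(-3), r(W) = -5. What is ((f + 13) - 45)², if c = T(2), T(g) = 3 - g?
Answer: 2116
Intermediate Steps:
c = 1 (c = 3 - 1*2 = 3 - 2 = 1)
t = 15 (t = -4*(-5) - 5 = 20 - 5 = 15)
f = -14 (f = 1 - 1*15 = 1 - 15 = -14)
((f + 13) - 45)² = ((-14 + 13) - 45)² = (-1 - 45)² = (-46)² = 2116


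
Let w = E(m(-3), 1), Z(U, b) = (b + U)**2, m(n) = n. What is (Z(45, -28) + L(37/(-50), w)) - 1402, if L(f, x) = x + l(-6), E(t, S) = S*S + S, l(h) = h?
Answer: -1117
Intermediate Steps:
E(t, S) = S + S**2 (E(t, S) = S**2 + S = S + S**2)
Z(U, b) = (U + b)**2
w = 2 (w = 1*(1 + 1) = 1*2 = 2)
L(f, x) = -6 + x (L(f, x) = x - 6 = -6 + x)
(Z(45, -28) + L(37/(-50), w)) - 1402 = ((45 - 28)**2 + (-6 + 2)) - 1402 = (17**2 - 4) - 1402 = (289 - 4) - 1402 = 285 - 1402 = -1117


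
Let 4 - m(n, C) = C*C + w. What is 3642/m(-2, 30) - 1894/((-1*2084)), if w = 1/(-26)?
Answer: -25536233/8091130 ≈ -3.1561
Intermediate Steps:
w = -1/26 ≈ -0.038462
m(n, C) = 105/26 - C² (m(n, C) = 4 - (C*C - 1/26) = 4 - (C² - 1/26) = 4 - (-1/26 + C²) = 4 + (1/26 - C²) = 105/26 - C²)
3642/m(-2, 30) - 1894/((-1*2084)) = 3642/(105/26 - 1*30²) - 1894/((-1*2084)) = 3642/(105/26 - 1*900) - 1894/(-2084) = 3642/(105/26 - 900) - 1894*(-1/2084) = 3642/(-23295/26) + 947/1042 = 3642*(-26/23295) + 947/1042 = -31564/7765 + 947/1042 = -25536233/8091130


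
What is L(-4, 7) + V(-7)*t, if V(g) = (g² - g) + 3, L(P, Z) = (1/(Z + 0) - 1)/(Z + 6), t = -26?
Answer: -139600/91 ≈ -1534.1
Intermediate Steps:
L(P, Z) = (-1 + 1/Z)/(6 + Z) (L(P, Z) = (1/Z - 1)/(6 + Z) = (-1 + 1/Z)/(6 + Z))
V(g) = 3 + g² - g
L(-4, 7) + V(-7)*t = (1 - 1*7)/(7*(6 + 7)) + (3 + (-7)² - 1*(-7))*(-26) = (⅐)*(1 - 7)/13 + (3 + 49 + 7)*(-26) = (⅐)*(1/13)*(-6) + 59*(-26) = -6/91 - 1534 = -139600/91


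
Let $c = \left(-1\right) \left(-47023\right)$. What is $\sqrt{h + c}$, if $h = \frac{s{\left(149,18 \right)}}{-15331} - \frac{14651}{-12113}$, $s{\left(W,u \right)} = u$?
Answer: $\frac{2 \sqrt{405420685272134791637}}{185704403} \approx 216.85$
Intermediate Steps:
$c = 47023$
$h = \frac{224396447}{185704403}$ ($h = \frac{18}{-15331} - \frac{14651}{-12113} = 18 \left(- \frac{1}{15331}\right) - - \frac{14651}{12113} = - \frac{18}{15331} + \frac{14651}{12113} = \frac{224396447}{185704403} \approx 1.2084$)
$\sqrt{h + c} = \sqrt{\frac{224396447}{185704403} + 47023} = \sqrt{\frac{8732602538716}{185704403}} = \frac{2 \sqrt{405420685272134791637}}{185704403}$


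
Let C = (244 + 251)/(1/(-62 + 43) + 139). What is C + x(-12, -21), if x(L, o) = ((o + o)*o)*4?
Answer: 56505/16 ≈ 3531.6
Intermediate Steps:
x(L, o) = 8*o² (x(L, o) = ((2*o)*o)*4 = (2*o²)*4 = 8*o²)
C = 57/16 (C = 495/(1/(-19) + 139) = 495/(-1/19 + 139) = 495/(2640/19) = 495*(19/2640) = 57/16 ≈ 3.5625)
C + x(-12, -21) = 57/16 + 8*(-21)² = 57/16 + 8*441 = 57/16 + 3528 = 56505/16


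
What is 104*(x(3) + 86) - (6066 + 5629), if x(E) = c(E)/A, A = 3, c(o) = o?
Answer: -2647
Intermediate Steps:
x(E) = E/3
104*(x(3) + 86) - (6066 + 5629) = 104*((⅓)*3 + 86) - (6066 + 5629) = 104*(1 + 86) - 1*11695 = 104*87 - 11695 = 9048 - 11695 = -2647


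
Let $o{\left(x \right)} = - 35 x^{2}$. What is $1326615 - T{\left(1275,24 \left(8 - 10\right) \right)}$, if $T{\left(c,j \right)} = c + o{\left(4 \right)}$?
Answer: $1325900$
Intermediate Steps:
$T{\left(c,j \right)} = -560 + c$ ($T{\left(c,j \right)} = c - 35 \cdot 4^{2} = c - 560 = -560 + c$)
$1326615 - T{\left(1275,24 \left(8 - 10\right) \right)} = 1326615 - \left(-560 + 1275\right) = 1326615 - 715 = 1325900$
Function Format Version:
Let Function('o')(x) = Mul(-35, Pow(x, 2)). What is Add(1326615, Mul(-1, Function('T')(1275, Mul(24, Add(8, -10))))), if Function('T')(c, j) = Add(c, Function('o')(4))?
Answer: 1325900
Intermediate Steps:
Function('T')(c, j) = Add(-560, c) (Function('T')(c, j) = Add(c, Mul(-35, Pow(4, 2))) = Add(c, Mul(-35, 16)) = Add(c, -560) = Add(-560, c))
Add(1326615, Mul(-1, Function('T')(1275, Mul(24, Add(8, -10))))) = Add(1326615, Mul(-1, Add(-560, 1275))) = Add(1326615, Mul(-1, 715)) = Add(1326615, -715) = 1325900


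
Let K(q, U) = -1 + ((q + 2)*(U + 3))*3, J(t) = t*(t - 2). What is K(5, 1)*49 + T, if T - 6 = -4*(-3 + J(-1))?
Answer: 4073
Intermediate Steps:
J(t) = t*(-2 + t)
T = 6 (T = 6 - 4*(-3 - (-2 - 1)) = 6 - 4*(-3 - 1*(-3)) = 6 - 4*(-3 + 3) = 6 - 4*0 = 6 + 0 = 6)
K(q, U) = -1 + 3*(2 + q)*(3 + U) (K(q, U) = -1 + ((2 + q)*(3 + U))*3 = -1 + 3*(2 + q)*(3 + U))
K(5, 1)*49 + T = (17 + 6*1 + 9*5 + 3*1*5)*49 + 6 = (17 + 6 + 45 + 15)*49 + 6 = 83*49 + 6 = 4067 + 6 = 4073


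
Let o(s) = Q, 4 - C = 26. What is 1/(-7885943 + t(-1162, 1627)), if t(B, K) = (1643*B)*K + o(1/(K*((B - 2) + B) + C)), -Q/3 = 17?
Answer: -1/3114099076 ≈ -3.2112e-10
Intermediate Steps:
Q = -51 (Q = -3*17 = -51)
C = -22 (C = 4 - 1*26 = 4 - 26 = -22)
o(s) = -51
t(B, K) = -51 + 1643*B*K (t(B, K) = (1643*B)*K - 51 = 1643*B*K - 51 = -51 + 1643*B*K)
1/(-7885943 + t(-1162, 1627)) = 1/(-7885943 + (-51 + 1643*(-1162)*1627)) = 1/(-7885943 + (-51 - 3106213082)) = 1/(-7885943 - 3106213133) = 1/(-3114099076) = -1/3114099076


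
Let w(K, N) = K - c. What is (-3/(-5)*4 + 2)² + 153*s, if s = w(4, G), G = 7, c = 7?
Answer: -10991/25 ≈ -439.64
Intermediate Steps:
w(K, N) = -7 + K (w(K, N) = K - 1*7 = K - 7 = -7 + K)
s = -3 (s = -7 + 4 = -3)
(-3/(-5)*4 + 2)² + 153*s = (-3/(-5)*4 + 2)² + 153*(-3) = (-3*(-⅕)*4 + 2)² - 459 = ((⅗)*4 + 2)² - 459 = (12/5 + 2)² - 459 = (22/5)² - 459 = 484/25 - 459 = -10991/25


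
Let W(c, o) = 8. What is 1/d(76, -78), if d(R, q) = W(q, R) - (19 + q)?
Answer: 1/67 ≈ 0.014925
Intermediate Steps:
d(R, q) = -11 - q (d(R, q) = 8 - (19 + q) = 8 + (-19 - q) = -11 - q)
1/d(76, -78) = 1/(-11 - 1*(-78)) = 1/(-11 + 78) = 1/67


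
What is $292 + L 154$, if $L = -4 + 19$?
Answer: $2602$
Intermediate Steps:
$L = 15$
$292 + L 154 = 292 + 15 \cdot 154 = 292 + 2310 = 2602$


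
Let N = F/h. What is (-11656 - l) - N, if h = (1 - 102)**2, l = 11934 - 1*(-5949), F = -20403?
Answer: -301306936/10201 ≈ -29537.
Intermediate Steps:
l = 17883 (l = 11934 + 5949 = 17883)
h = 10201 (h = (-101)**2 = 10201)
N = -20403/10201 ≈ -2.0001
(-11656 - l) - N = (-11656 - 1*17883) - 1*(-20403/10201) = (-11656 - 17883) + 20403/10201 = -29539 + 20403/10201 = -301306936/10201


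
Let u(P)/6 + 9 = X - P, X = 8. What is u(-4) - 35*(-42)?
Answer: 1488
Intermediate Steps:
u(P) = -6 - 6*P (u(P) = -54 + 6*(8 - P) = -54 + (48 - 6*P) = -6 - 6*P)
u(-4) - 35*(-42) = (-6 - 6*(-4)) - 35*(-42) = (-6 + 24) + 1470 = 18 + 1470 = 1488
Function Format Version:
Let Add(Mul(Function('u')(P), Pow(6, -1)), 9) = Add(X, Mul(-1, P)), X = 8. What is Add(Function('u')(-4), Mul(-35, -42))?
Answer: 1488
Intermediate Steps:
Function('u')(P) = Add(-6, Mul(-6, P)) (Function('u')(P) = Add(-54, Mul(6, Add(8, Mul(-1, P)))) = Add(-54, Add(48, Mul(-6, P))) = Add(-6, Mul(-6, P)))
Add(Function('u')(-4), Mul(-35, -42)) = Add(Add(-6, Mul(-6, -4)), Mul(-35, -42)) = Add(Add(-6, 24), 1470) = Add(18, 1470) = 1488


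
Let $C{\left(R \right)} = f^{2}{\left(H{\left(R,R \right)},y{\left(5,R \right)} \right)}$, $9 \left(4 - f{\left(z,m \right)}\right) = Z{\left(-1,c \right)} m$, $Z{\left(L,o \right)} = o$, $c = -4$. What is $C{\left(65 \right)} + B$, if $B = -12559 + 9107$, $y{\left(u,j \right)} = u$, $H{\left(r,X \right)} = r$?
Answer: $- \frac{276476}{81} \approx -3413.3$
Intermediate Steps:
$f{\left(z,m \right)} = 4 + \frac{4 m}{9}$ ($f{\left(z,m \right)} = 4 - \frac{\left(-4\right) m}{9} = 4 + \frac{4 m}{9}$)
$C{\left(R \right)} = \frac{3136}{81}$ ($C{\left(R \right)} = \left(4 + \frac{4}{9} \cdot 5\right)^{2} = \left(4 + \frac{20}{9}\right)^{2} = \left(\frac{56}{9}\right)^{2} = \frac{3136}{81}$)
$B = -3452$
$C{\left(65 \right)} + B = \frac{3136}{81} - 3452 = - \frac{276476}{81}$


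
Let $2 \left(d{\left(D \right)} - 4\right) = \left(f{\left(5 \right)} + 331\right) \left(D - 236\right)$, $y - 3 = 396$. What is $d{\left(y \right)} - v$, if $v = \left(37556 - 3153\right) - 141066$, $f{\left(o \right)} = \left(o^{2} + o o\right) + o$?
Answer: $138126$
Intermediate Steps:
$y = 399$ ($y = 3 + 396 = 399$)
$f{\left(o \right)} = o + 2 o^{2}$ ($f{\left(o \right)} = \left(o^{2} + o^{2}\right) + o = 2 o^{2} + o = o + 2 o^{2}$)
$d{\left(D \right)} = -45544 + 193 D$ ($d{\left(D \right)} = 4 + \frac{\left(5 \left(1 + 2 \cdot 5\right) + 331\right) \left(D - 236\right)}{2} = 4 + \frac{\left(5 \left(1 + 10\right) + 331\right) \left(-236 + D\right)}{2} = 4 + \frac{\left(5 \cdot 11 + 331\right) \left(-236 + D\right)}{2} = 4 + \frac{\left(55 + 331\right) \left(-236 + D\right)}{2} = 4 + \frac{386 \left(-236 + D\right)}{2} = 4 + \frac{-91096 + 386 D}{2} = 4 + \left(-45548 + 193 D\right) = -45544 + 193 D$)
$v = -106663$ ($v = 34403 - 141066 = -106663$)
$d{\left(y \right)} - v = \left(-45544 + 193 \cdot 399\right) - -106663 = \left(-45544 + 77007\right) + 106663 = 31463 + 106663 = 138126$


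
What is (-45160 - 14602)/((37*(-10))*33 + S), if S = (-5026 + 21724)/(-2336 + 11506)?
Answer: 274008770/55974501 ≈ 4.8952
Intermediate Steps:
S = 8349/4585 (S = 16698/9170 = 16698*(1/9170) = 8349/4585 ≈ 1.8209)
(-45160 - 14602)/((37*(-10))*33 + S) = (-45160 - 14602)/((37*(-10))*33 + 8349/4585) = -59762/(-370*33 + 8349/4585) = -59762/(-12210 + 8349/4585) = -59762/(-55974501/4585) = -59762*(-4585/55974501) = 274008770/55974501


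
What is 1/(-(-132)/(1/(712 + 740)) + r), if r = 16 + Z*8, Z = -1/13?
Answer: 13/2491832 ≈ 5.2170e-6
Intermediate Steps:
Z = -1/13 (Z = -1*1/13 = -1/13 ≈ -0.076923)
r = 200/13 (r = 16 - 1/13*8 = 16 - 8/13 = 200/13 ≈ 15.385)
1/(-(-132)/(1/(712 + 740)) + r) = 1/(-(-132)/(1/(712 + 740)) + 200/13) = 1/(-(-132)/(1/1452) + 200/13) = 1/(-(-132)/1/1452 + 200/13) = 1/(-(-132)*1452 + 200/13) = 1/(-1*(-191664) + 200/13) = 1/(191664 + 200/13) = 1/(2491832/13) = 13/2491832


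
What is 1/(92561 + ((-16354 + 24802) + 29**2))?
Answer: 1/101850 ≈ 9.8184e-6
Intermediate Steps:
1/(92561 + ((-16354 + 24802) + 29**2)) = 1/(92561 + (8448 + 841)) = 1/(92561 + 9289) = 1/101850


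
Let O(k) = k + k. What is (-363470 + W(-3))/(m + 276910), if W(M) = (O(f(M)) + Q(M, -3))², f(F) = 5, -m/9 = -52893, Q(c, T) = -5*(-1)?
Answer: -363245/752947 ≈ -0.48243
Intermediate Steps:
Q(c, T) = 5
m = 476037 (m = -9*(-52893) = 476037)
O(k) = 2*k
W(M) = 225 (W(M) = (2*5 + 5)² = (10 + 5)² = 15² = 225)
(-363470 + W(-3))/(m + 276910) = (-363470 + 225)/(476037 + 276910) = -363245/752947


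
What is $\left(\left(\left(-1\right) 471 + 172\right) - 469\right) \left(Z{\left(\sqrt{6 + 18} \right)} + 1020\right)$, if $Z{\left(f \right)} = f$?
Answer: $-783360 - 1536 \sqrt{6} \approx -7.8712 \cdot 10^{5}$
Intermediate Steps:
$\left(\left(\left(-1\right) 471 + 172\right) - 469\right) \left(Z{\left(\sqrt{6 + 18} \right)} + 1020\right) = \left(\left(\left(-1\right) 471 + 172\right) - 469\right) \left(\sqrt{6 + 18} + 1020\right) = \left(\left(-471 + 172\right) - 469\right) \left(\sqrt{24} + 1020\right) = \left(-299 - 469\right) \left(2 \sqrt{6} + 1020\right) = - 768 \left(1020 + 2 \sqrt{6}\right) = -783360 - 1536 \sqrt{6}$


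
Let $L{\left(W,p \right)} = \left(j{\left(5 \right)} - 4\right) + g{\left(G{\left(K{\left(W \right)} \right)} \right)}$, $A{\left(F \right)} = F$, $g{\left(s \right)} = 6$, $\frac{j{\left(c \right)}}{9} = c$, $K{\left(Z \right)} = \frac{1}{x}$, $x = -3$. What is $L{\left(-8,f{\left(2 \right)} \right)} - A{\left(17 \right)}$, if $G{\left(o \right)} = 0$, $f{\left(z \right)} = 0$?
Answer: $30$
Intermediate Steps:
$K{\left(Z \right)} = - \frac{1}{3}$ ($K{\left(Z \right)} = \frac{1}{-3} = - \frac{1}{3}$)
$j{\left(c \right)} = 9 c$
$L{\left(W,p \right)} = 47$ ($L{\left(W,p \right)} = \left(9 \cdot 5 - 4\right) + 6 = \left(45 - 4\right) + 6 = 41 + 6 = 47$)
$L{\left(-8,f{\left(2 \right)} \right)} - A{\left(17 \right)} = 47 - 17 = 30$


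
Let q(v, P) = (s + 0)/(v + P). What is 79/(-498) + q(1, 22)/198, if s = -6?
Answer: -20153/125994 ≈ -0.15995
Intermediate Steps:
q(v, P) = -6/(P + v) (q(v, P) = (-6 + 0)/(v + P) = -6/(P + v))
79/(-498) + q(1, 22)/198 = 79/(-498) - 6/(22 + 1)/198 = 79*(-1/498) - 6/23*(1/198) = -79/498 - 6*1/23*(1/198) = -79/498 - 6/23*1/198 = -79/498 - 1/759 = -20153/125994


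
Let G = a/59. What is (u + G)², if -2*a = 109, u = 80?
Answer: 87067561/13924 ≈ 6253.1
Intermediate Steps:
a = -109/2 (a = -½*109 = -109/2 ≈ -54.500)
G = -109/118 (G = -109/2/59 = -109/2*1/59 = -109/118 ≈ -0.92373)
(u + G)² = (80 - 109/118)² = (9331/118)² = 87067561/13924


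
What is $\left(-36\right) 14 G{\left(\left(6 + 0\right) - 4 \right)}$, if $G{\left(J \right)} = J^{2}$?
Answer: $-2016$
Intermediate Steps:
$\left(-36\right) 14 G{\left(\left(6 + 0\right) - 4 \right)} = \left(-36\right) 14 \left(\left(6 + 0\right) - 4\right)^{2} = - 504 \left(6 - 4\right)^{2} = - 504 \cdot 2^{2} = \left(-504\right) 4 = -2016$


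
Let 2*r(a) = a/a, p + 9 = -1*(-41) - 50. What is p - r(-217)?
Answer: -37/2 ≈ -18.500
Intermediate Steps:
p = -18 (p = -9 + (-1*(-41) - 50) = -9 + (41 - 50) = -9 - 9 = -18)
r(a) = 1/2 (r(a) = (a/a)/2 = (1/2)*1 = 1/2)
p - r(-217) = -18 - 1*1/2 = -18 - 1/2 = -37/2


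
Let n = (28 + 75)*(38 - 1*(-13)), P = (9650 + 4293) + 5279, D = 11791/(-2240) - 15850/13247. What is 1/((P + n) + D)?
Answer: 29673280/726061828623 ≈ 4.0869e-5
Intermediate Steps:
D = -191699377/29673280 (D = 11791*(-1/2240) - 15850*1/13247 = -11791/2240 - 15850/13247 = -191699377/29673280 ≈ -6.4603)
P = 19222 (P = 13943 + 5279 = 19222)
n = 5253 (n = 103*(38 + 13) = 103*51 = 5253)
1/((P + n) + D) = 1/((19222 + 5253) - 191699377/29673280) = 1/(24475 - 191699377/29673280) = 1/(726061828623/29673280) = 29673280/726061828623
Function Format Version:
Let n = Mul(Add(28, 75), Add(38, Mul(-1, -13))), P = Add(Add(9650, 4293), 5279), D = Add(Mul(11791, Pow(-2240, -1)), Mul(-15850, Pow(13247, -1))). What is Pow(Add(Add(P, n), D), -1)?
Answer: Rational(29673280, 726061828623) ≈ 4.0869e-5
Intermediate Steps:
D = Rational(-191699377, 29673280) (D = Add(Mul(11791, Rational(-1, 2240)), Mul(-15850, Rational(1, 13247))) = Add(Rational(-11791, 2240), Rational(-15850, 13247)) = Rational(-191699377, 29673280) ≈ -6.4603)
P = 19222 (P = Add(13943, 5279) = 19222)
n = 5253 (n = Mul(103, Add(38, 13)) = Mul(103, 51) = 5253)
Pow(Add(Add(P, n), D), -1) = Pow(Add(Add(19222, 5253), Rational(-191699377, 29673280)), -1) = Pow(Add(24475, Rational(-191699377, 29673280)), -1) = Pow(Rational(726061828623, 29673280), -1) = Rational(29673280, 726061828623)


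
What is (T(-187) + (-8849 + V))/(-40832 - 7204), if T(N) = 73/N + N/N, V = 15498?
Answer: -1243477/8982732 ≈ -0.13843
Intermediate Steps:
T(N) = 1 + 73/N (T(N) = 73/N + 1 = 1 + 73/N)
(T(-187) + (-8849 + V))/(-40832 - 7204) = ((73 - 187)/(-187) + (-8849 + 15498))/(-40832 - 7204) = (-1/187*(-114) + 6649)/(-48036) = (114/187 + 6649)*(-1/48036) = (1243477/187)*(-1/48036) = -1243477/8982732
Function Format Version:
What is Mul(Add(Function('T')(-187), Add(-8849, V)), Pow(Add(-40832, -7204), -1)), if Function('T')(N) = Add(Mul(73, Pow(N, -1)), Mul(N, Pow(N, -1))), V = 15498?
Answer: Rational(-1243477, 8982732) ≈ -0.13843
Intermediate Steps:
Function('T')(N) = Add(1, Mul(73, Pow(N, -1))) (Function('T')(N) = Add(Mul(73, Pow(N, -1)), 1) = Add(1, Mul(73, Pow(N, -1))))
Mul(Add(Function('T')(-187), Add(-8849, V)), Pow(Add(-40832, -7204), -1)) = Mul(Add(Mul(Pow(-187, -1), Add(73, -187)), Add(-8849, 15498)), Pow(Add(-40832, -7204), -1)) = Mul(Add(Mul(Rational(-1, 187), -114), 6649), Pow(-48036, -1)) = Mul(Add(Rational(114, 187), 6649), Rational(-1, 48036)) = Mul(Rational(1243477, 187), Rational(-1, 48036)) = Rational(-1243477, 8982732)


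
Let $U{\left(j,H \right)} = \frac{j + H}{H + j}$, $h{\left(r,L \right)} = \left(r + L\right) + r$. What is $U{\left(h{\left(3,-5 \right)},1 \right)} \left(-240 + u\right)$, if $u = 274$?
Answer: $34$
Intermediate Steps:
$h{\left(r,L \right)} = L + 2 r$ ($h{\left(r,L \right)} = \left(L + r\right) + r = L + 2 r$)
$U{\left(j,H \right)} = 1$ ($U{\left(j,H \right)} = \frac{H + j}{H + j} = 1$)
$U{\left(h{\left(3,-5 \right)},1 \right)} \left(-240 + u\right) = 1 \left(-240 + 274\right) = 1 \cdot 34 = 34$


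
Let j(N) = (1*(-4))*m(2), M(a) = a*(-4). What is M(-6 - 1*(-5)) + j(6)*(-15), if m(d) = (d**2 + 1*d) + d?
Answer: 484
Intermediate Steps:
m(d) = d**2 + 2*d (m(d) = (d**2 + d) + d = (d + d**2) + d = d**2 + 2*d)
M(a) = -4*a
j(N) = -32 (j(N) = (1*(-4))*(2*(2 + 2)) = -8*4 = -4*8 = -32)
M(-6 - 1*(-5)) + j(6)*(-15) = -4*(-6 - 1*(-5)) - 32*(-15) = -4*(-6 + 5) + 480 = -4*(-1) + 480 = 4 + 480 = 484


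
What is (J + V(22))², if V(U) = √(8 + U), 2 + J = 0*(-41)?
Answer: (2 - √30)² ≈ 12.091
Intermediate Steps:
J = -2 (J = -2 + 0*(-41) = -2 + 0 = -2)
(J + V(22))² = (-2 + √(8 + 22))² = (-2 + √30)²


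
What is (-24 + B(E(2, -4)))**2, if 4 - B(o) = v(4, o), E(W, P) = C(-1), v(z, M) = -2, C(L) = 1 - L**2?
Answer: 324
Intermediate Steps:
E(W, P) = 0 (E(W, P) = 1 - 1*(-1)**2 = 1 - 1*1 = 1 - 1 = 0)
B(o) = 6 (B(o) = 4 - 1*(-2) = 4 + 2 = 6)
(-24 + B(E(2, -4)))**2 = (-24 + 6)**2 = (-18)**2 = 324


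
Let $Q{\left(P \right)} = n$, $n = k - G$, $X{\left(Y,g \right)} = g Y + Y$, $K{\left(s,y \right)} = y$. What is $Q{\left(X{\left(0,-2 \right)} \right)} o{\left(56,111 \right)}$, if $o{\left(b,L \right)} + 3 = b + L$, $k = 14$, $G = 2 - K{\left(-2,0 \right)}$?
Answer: $1968$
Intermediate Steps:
$G = 2$ ($G = 2 - 0 = 2 + 0 = 2$)
$X{\left(Y,g \right)} = Y + Y g$ ($X{\left(Y,g \right)} = Y g + Y = Y + Y g$)
$n = 12$ ($n = 14 - 2 = 12$)
$Q{\left(P \right)} = 12$
$o{\left(b,L \right)} = -3 + L + b$ ($o{\left(b,L \right)} = -3 + \left(b + L\right) = -3 + \left(L + b\right) = -3 + L + b$)
$Q{\left(X{\left(0,-2 \right)} \right)} o{\left(56,111 \right)} = 12 \left(-3 + 111 + 56\right) = 12 \cdot 164 = 1968$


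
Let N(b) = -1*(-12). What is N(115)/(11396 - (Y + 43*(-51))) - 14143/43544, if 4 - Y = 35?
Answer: -16008761/49422440 ≈ -0.32392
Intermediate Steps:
Y = -31 (Y = 4 - 1*35 = 4 - 35 = -31)
N(b) = 12
N(115)/(11396 - (Y + 43*(-51))) - 14143/43544 = 12/(11396 - (-31 + 43*(-51))) - 14143/43544 = 12/(11396 - (-31 - 2193)) - 14143*1/43544 = 12/(11396 - 1*(-2224)) - 14143/43544 = 12/(11396 + 2224) - 14143/43544 = 12/13620 - 14143/43544 = 12*(1/13620) - 14143/43544 = 1/1135 - 14143/43544 = -16008761/49422440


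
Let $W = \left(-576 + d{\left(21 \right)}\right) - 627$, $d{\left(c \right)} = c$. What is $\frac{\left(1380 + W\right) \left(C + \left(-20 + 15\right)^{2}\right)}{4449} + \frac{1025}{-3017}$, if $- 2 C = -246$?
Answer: $\frac{27949981}{4474211} \approx 6.2469$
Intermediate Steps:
$C = 123$ ($C = \left(- \frac{1}{2}\right) \left(-246\right) = 123$)
$W = -1182$ ($W = \left(-576 + 21\right) - 627 = -555 - 627 = -1182$)
$\frac{\left(1380 + W\right) \left(C + \left(-20 + 15\right)^{2}\right)}{4449} + \frac{1025}{-3017} = \frac{\left(1380 - 1182\right) \left(123 + \left(-20 + 15\right)^{2}\right)}{4449} + \frac{1025}{-3017} = 198 \left(123 + \left(-5\right)^{2}\right) \frac{1}{4449} + 1025 \left(- \frac{1}{3017}\right) = 198 \left(123 + 25\right) \frac{1}{4449} - \frac{1025}{3017} = 198 \cdot 148 \cdot \frac{1}{4449} - \frac{1025}{3017} = 29304 \cdot \frac{1}{4449} - \frac{1025}{3017} = \frac{9768}{1483} - \frac{1025}{3017} = \frac{27949981}{4474211}$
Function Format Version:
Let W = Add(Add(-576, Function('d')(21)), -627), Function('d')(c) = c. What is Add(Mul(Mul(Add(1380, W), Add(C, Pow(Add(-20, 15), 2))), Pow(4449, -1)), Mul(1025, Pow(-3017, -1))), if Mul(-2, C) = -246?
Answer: Rational(27949981, 4474211) ≈ 6.2469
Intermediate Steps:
C = 123 (C = Mul(Rational(-1, 2), -246) = 123)
W = -1182 (W = Add(Add(-576, 21), -627) = Add(-555, -627) = -1182)
Add(Mul(Mul(Add(1380, W), Add(C, Pow(Add(-20, 15), 2))), Pow(4449, -1)), Mul(1025, Pow(-3017, -1))) = Add(Mul(Mul(Add(1380, -1182), Add(123, Pow(Add(-20, 15), 2))), Pow(4449, -1)), Mul(1025, Pow(-3017, -1))) = Add(Mul(Mul(198, Add(123, Pow(-5, 2))), Rational(1, 4449)), Mul(1025, Rational(-1, 3017))) = Add(Mul(Mul(198, Add(123, 25)), Rational(1, 4449)), Rational(-1025, 3017)) = Add(Mul(Mul(198, 148), Rational(1, 4449)), Rational(-1025, 3017)) = Add(Mul(29304, Rational(1, 4449)), Rational(-1025, 3017)) = Add(Rational(9768, 1483), Rational(-1025, 3017)) = Rational(27949981, 4474211)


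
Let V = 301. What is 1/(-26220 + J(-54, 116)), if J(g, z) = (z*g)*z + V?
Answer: -1/752543 ≈ -1.3288e-6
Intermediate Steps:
J(g, z) = 301 + g*z**2 (J(g, z) = (z*g)*z + 301 = (g*z)*z + 301 = g*z**2 + 301 = 301 + g*z**2)
1/(-26220 + J(-54, 116)) = 1/(-26220 + (301 - 54*116**2)) = 1/(-26220 + (301 - 54*13456)) = 1/(-26220 + (301 - 726624)) = 1/(-26220 - 726323) = 1/(-752543) = -1/752543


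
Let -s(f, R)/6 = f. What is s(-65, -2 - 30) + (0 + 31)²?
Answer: 1351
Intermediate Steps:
s(f, R) = -6*f
s(-65, -2 - 30) + (0 + 31)² = -6*(-65) + (0 + 31)² = 390 + 31² = 390 + 961 = 1351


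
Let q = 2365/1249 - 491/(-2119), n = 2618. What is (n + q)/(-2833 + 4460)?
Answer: 6934504652/4306068637 ≈ 1.6104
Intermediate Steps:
q = 5624694/2646631 (q = 2365*(1/1249) - 491*(-1/2119) = 2365/1249 + 491/2119 = 5624694/2646631 ≈ 2.1252)
(n + q)/(-2833 + 4460) = (2618 + 5624694/2646631)/(-2833 + 4460) = (6934504652/2646631)/1627 = (6934504652/2646631)*(1/1627) = 6934504652/4306068637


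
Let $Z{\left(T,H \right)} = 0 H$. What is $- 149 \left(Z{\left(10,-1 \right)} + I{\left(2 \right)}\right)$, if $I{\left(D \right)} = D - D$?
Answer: $0$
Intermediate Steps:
$I{\left(D \right)} = 0$
$Z{\left(T,H \right)} = 0$
$- 149 \left(Z{\left(10,-1 \right)} + I{\left(2 \right)}\right) = - 149 \left(0 + 0\right) = \left(-149\right) 0 = 0$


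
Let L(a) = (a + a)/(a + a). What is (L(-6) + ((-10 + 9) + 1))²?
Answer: 1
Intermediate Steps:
L(a) = 1 (L(a) = (2*a)/((2*a)) = (2*a)*(1/(2*a)) = 1)
(L(-6) + ((-10 + 9) + 1))² = (1 + ((-10 + 9) + 1))² = (1 + (-1 + 1))² = (1 + 0)² = 1² = 1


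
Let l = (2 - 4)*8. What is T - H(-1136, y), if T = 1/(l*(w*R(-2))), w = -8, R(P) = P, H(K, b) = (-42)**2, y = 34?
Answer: -451585/256 ≈ -1764.0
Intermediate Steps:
H(K, b) = 1764
l = -16 (l = -2*8 = -16)
T = -1/256 (T = 1/(-(-128)*(-2)) = 1/(-16*16) = 1/(-256) = -1/256 ≈ -0.0039063)
T - H(-1136, y) = -1/256 - 1*1764 = -1/256 - 1764 = -451585/256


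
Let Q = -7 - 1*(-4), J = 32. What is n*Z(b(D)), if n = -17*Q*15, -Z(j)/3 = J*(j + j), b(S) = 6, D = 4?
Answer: -881280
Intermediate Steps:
Z(j) = -192*j (Z(j) = -96*(j + j) = -96*2*j = -192*j)
Q = -3 (Q = -7 + 4 = -3)
n = 765 (n = -17*(-3)*15 = 51*15 = 765)
n*Z(b(D)) = 765*(-192*6) = 765*(-1152) = -881280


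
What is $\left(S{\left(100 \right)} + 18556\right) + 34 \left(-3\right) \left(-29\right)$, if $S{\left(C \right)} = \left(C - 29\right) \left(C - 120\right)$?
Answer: $20094$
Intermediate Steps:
$S{\left(C \right)} = \left(-120 + C\right) \left(-29 + C\right)$ ($S{\left(C \right)} = \left(-29 + C\right) \left(-120 + C\right) = \left(-120 + C\right) \left(-29 + C\right)$)
$\left(S{\left(100 \right)} + 18556\right) + 34 \left(-3\right) \left(-29\right) = \left(\left(3480 + 100^{2} - 14900\right) + 18556\right) + 34 \left(-3\right) \left(-29\right) = \left(\left(3480 + 10000 - 14900\right) + 18556\right) - -2958 = \left(-1420 + 18556\right) + 2958 = 17136 + 2958 = 20094$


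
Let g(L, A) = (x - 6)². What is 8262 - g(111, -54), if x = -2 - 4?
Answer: 8118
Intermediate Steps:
x = -6
g(L, A) = 144 (g(L, A) = (-6 - 6)² = (-12)² = 144)
8262 - g(111, -54) = 8262 - 1*144 = 8262 - 144 = 8118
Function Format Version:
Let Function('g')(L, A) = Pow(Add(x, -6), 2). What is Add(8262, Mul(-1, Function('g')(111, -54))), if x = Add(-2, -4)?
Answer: 8118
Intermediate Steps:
x = -6
Function('g')(L, A) = 144 (Function('g')(L, A) = Pow(Add(-6, -6), 2) = Pow(-12, 2) = 144)
Add(8262, Mul(-1, Function('g')(111, -54))) = Add(8262, Mul(-1, 144)) = Add(8262, -144) = 8118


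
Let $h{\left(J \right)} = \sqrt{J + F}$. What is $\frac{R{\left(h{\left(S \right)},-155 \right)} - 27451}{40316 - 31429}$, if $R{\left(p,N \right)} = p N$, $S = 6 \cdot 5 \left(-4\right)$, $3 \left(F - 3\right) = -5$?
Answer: $- \frac{27451}{8887} - \frac{310 i \sqrt{267}}{26661} \approx -3.0889 - 0.18999 i$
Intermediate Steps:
$F = \frac{4}{3}$ ($F = 3 + \frac{1}{3} \left(-5\right) = 3 - \frac{5}{3} = \frac{4}{3} \approx 1.3333$)
$S = -120$ ($S = 30 \left(-4\right) = -120$)
$h{\left(J \right)} = \sqrt{\frac{4}{3} + J}$ ($h{\left(J \right)} = \sqrt{J + \frac{4}{3}} = \sqrt{\frac{4}{3} + J}$)
$R{\left(p,N \right)} = N p$
$\frac{R{\left(h{\left(S \right)},-155 \right)} - 27451}{40316 - 31429} = \frac{- 155 \frac{\sqrt{12 + 9 \left(-120\right)}}{3} - 27451}{40316 - 31429} = \frac{- 155 \frac{\sqrt{12 - 1080}}{3} - 27451}{8887} = \left(- 155 \frac{\sqrt{-1068}}{3} - 27451\right) \frac{1}{8887} = \left(- 155 \frac{2 i \sqrt{267}}{3} - 27451\right) \frac{1}{8887} = \left(- \frac{310 i \sqrt{267}}{3} - 27451\right) \frac{1}{8887} = \left(-27451 - \frac{310 i \sqrt{267}}{3}\right) \frac{1}{8887} = - \frac{27451}{8887} - \frac{310 i \sqrt{267}}{26661}$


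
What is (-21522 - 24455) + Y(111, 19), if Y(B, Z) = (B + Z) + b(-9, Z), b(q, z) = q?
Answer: -45856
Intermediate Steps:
Y(B, Z) = -9 + B + Z (Y(B, Z) = (B + Z) - 9 = -9 + B + Z)
(-21522 - 24455) + Y(111, 19) = (-21522 - 24455) + (-9 + 111 + 19) = -45977 + 121 = -45856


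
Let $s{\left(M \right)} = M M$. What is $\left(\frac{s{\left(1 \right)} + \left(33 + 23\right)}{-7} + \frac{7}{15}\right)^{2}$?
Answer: $\frac{649636}{11025} \approx 58.924$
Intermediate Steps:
$s{\left(M \right)} = M^{2}$
$\left(\frac{s{\left(1 \right)} + \left(33 + 23\right)}{-7} + \frac{7}{15}\right)^{2} = \left(\frac{1^{2} + \left(33 + 23\right)}{-7} + \frac{7}{15}\right)^{2} = \left(\left(1 + 56\right) \left(- \frac{1}{7}\right) + 7 \cdot \frac{1}{15}\right)^{2} = \left(57 \left(- \frac{1}{7}\right) + \frac{7}{15}\right)^{2} = \left(- \frac{57}{7} + \frac{7}{15}\right)^{2} = \left(- \frac{806}{105}\right)^{2} = \frac{649636}{11025}$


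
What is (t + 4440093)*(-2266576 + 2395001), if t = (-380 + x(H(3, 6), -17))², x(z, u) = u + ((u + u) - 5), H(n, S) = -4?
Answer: 594632022325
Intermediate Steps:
x(z, u) = -5 + 3*u (x(z, u) = u + (2*u - 5) = u + (-5 + 2*u) = -5 + 3*u)
t = 190096 (t = (-380 + (-5 + 3*(-17)))² = (-380 + (-5 - 51))² = (-380 - 56)² = (-436)² = 190096)
(t + 4440093)*(-2266576 + 2395001) = (190096 + 4440093)*(-2266576 + 2395001) = 4630189*128425 = 594632022325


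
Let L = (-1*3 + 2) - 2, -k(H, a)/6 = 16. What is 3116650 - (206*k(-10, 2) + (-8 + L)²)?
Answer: 3136305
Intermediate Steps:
k(H, a) = -96 (k(H, a) = -6*16 = -96)
L = -3 (L = (-3 + 2) - 2 = -1 - 2 = -3)
3116650 - (206*k(-10, 2) + (-8 + L)²) = 3116650 - (206*(-96) + (-8 - 3)²) = 3116650 - (-19776 + (-11)²) = 3116650 - (-19776 + 121) = 3116650 - 1*(-19655) = 3116650 + 19655 = 3136305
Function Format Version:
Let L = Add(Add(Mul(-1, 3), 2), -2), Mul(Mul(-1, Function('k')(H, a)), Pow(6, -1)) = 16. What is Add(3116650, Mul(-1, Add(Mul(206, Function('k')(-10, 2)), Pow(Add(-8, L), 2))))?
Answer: 3136305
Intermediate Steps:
Function('k')(H, a) = -96 (Function('k')(H, a) = Mul(-6, 16) = -96)
L = -3 (L = Add(Add(-3, 2), -2) = Add(-1, -2) = -3)
Add(3116650, Mul(-1, Add(Mul(206, Function('k')(-10, 2)), Pow(Add(-8, L), 2)))) = Add(3116650, Mul(-1, Add(Mul(206, -96), Pow(Add(-8, -3), 2)))) = Add(3116650, Mul(-1, Add(-19776, Pow(-11, 2)))) = Add(3116650, Mul(-1, Add(-19776, 121))) = Add(3116650, Mul(-1, -19655)) = Add(3116650, 19655) = 3136305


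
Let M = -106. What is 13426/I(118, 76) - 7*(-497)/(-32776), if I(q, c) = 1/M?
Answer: -46645364535/32776 ≈ -1.4232e+6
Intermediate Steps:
I(q, c) = -1/106 (I(q, c) = 1/(-106) = -1/106)
13426/I(118, 76) - 7*(-497)/(-32776) = 13426/(-1/106) - 7*(-497)/(-32776) = 13426*(-106) + 3479*(-1/32776) = -1423156 - 3479/32776 = -46645364535/32776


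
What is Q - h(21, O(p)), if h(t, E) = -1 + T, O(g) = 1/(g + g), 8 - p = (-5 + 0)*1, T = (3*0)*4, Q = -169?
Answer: -168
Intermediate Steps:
T = 0 (T = 0*4 = 0)
p = 13 (p = 8 - (-5 + 0) = 8 - (-5) = 8 - 1*(-5) = 8 + 5 = 13)
O(g) = 1/(2*g)
h(t, E) = -1 (h(t, E) = -1 + 0 = -1)
Q - h(21, O(p)) = -169 - 1*(-1) = -169 + 1 = -168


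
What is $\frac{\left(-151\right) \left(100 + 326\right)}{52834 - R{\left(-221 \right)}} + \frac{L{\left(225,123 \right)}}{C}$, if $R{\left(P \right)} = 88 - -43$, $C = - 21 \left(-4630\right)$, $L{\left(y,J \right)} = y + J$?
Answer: $- \frac{21211144}{17429635} \approx -1.217$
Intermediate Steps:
$L{\left(y,J \right)} = J + y$
$C = 97230$ ($C = \left(-1\right) \left(-97230\right) = 97230$)
$R{\left(P \right)} = 131$ ($R{\left(P \right)} = 88 + 43 = 131$)
$\frac{\left(-151\right) \left(100 + 326\right)}{52834 - R{\left(-221 \right)}} + \frac{L{\left(225,123 \right)}}{C} = \frac{\left(-151\right) \left(100 + 326\right)}{52834 - 131} + \frac{123 + 225}{97230} = \frac{\left(-151\right) 426}{52834 - 131} + 348 \cdot \frac{1}{97230} = - \frac{64326}{52703} + \frac{58}{16205} = - \frac{21211144}{17429635}$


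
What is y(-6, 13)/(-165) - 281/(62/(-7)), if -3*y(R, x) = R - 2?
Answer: 973169/30690 ≈ 31.710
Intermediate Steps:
y(R, x) = 2/3 - R/3 (y(R, x) = -(R - 2)/3 = -(-2 + R)/3 = 2/3 - R/3)
y(-6, 13)/(-165) - 281/(62/(-7)) = (2/3 - 1/3*(-6))/(-165) - 281/(62/(-7)) = (2/3 + 2)*(-1/165) - 281/(62*(-1/7)) = (8/3)*(-1/165) - 281/(-62/7) = -8/495 - 281*(-7/62) = -8/495 + 1967/62 = 973169/30690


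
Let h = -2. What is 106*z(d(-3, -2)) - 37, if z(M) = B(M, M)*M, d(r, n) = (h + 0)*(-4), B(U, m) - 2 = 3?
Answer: 4203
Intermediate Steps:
B(U, m) = 5 (B(U, m) = 2 + 3 = 5)
d(r, n) = 8 (d(r, n) = (-2 + 0)*(-4) = -2*(-4) = 8)
z(M) = 5*M
106*z(d(-3, -2)) - 37 = 106*(5*8) - 37 = 106*40 - 37 = 4240 - 37 = 4203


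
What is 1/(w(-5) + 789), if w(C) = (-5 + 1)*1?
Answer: 1/785 ≈ 0.0012739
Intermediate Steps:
w(C) = -4 (w(C) = -4*1 = -4)
1/(w(-5) + 789) = 1/(-4 + 789) = 1/785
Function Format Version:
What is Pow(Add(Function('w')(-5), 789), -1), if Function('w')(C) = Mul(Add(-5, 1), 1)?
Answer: Rational(1, 785) ≈ 0.0012739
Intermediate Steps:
Function('w')(C) = -4 (Function('w')(C) = Mul(-4, 1) = -4)
Pow(Add(Function('w')(-5), 789), -1) = Pow(Add(-4, 789), -1) = Pow(785, -1) = Rational(1, 785)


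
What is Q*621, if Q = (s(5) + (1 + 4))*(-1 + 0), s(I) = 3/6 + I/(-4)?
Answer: -10557/4 ≈ -2639.3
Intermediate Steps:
s(I) = ½ - I/4 (s(I) = 3*(⅙) + I*(-¼) = ½ - I/4)
Q = -17/4 (Q = ((½ - ¼*5) + (1 + 4))*(-1 + 0) = ((½ - 5/4) + 5)*(-1) = (-¾ + 5)*(-1) = (17/4)*(-1) = -17/4 ≈ -4.2500)
Q*621 = -17/4*621 = -10557/4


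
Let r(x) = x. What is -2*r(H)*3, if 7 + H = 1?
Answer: 36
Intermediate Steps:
H = -6 (H = -7 + 1 = -6)
-2*r(H)*3 = -2*(-6)*3 = 12*3 = 36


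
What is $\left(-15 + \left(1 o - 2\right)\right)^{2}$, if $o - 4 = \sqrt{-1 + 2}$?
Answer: $144$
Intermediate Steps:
$o = 5$ ($o = 4 + \sqrt{-1 + 2} = 4 + \sqrt{1} = 4 + 1 = 5$)
$\left(-15 + \left(1 o - 2\right)\right)^{2} = \left(-15 + \left(1 \cdot 5 - 2\right)\right)^{2} = \left(-15 + \left(5 - 2\right)\right)^{2} = \left(-15 + 3\right)^{2} = \left(-12\right)^{2} = 144$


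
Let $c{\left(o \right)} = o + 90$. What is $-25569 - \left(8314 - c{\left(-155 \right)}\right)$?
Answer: $-33948$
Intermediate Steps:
$c{\left(o \right)} = 90 + o$
$-25569 - \left(8314 - c{\left(-155 \right)}\right) = -25569 - \left(8314 - \left(90 - 155\right)\right) = -25569 - \left(8314 - -65\right) = -25569 - \left(8314 + 65\right) = -25569 - 8379 = -33948$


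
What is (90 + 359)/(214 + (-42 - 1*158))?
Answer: 449/14 ≈ 32.071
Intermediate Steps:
(90 + 359)/(214 + (-42 - 1*158)) = 449/(214 + (-42 - 158)) = 449/(214 - 200) = 449/14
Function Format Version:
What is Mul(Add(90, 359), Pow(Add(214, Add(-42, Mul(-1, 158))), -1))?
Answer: Rational(449, 14) ≈ 32.071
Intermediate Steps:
Mul(Add(90, 359), Pow(Add(214, Add(-42, Mul(-1, 158))), -1)) = Mul(449, Pow(Add(214, Add(-42, -158)), -1)) = Mul(449, Pow(Add(214, -200), -1)) = Mul(449, Pow(14, -1)) = Mul(449, Rational(1, 14)) = Rational(449, 14)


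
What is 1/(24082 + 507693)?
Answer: 1/531775 ≈ 1.8805e-6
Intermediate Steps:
1/(24082 + 507693) = 1/531775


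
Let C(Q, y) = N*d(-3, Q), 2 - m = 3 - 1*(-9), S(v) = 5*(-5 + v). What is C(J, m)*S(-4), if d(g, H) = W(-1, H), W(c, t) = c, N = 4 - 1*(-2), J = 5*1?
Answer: 270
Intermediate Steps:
J = 5
N = 6 (N = 4 + 2 = 6)
d(g, H) = -1
S(v) = -25 + 5*v
m = -10 (m = 2 - (3 - 1*(-9)) = 2 - (3 + 9) = 2 - 1*12 = 2 - 12 = -10)
C(Q, y) = -6 (C(Q, y) = 6*(-1) = -6)
C(J, m)*S(-4) = -6*(-25 + 5*(-4)) = -6*(-25 - 20) = -6*(-45) = 270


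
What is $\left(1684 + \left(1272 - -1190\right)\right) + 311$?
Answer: $4457$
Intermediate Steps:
$\left(1684 + \left(1272 - -1190\right)\right) + 311 = \left(1684 + \left(1272 + 1190\right)\right) + 311 = \left(1684 + 2462\right) + 311 = 4146 + 311 = 4457$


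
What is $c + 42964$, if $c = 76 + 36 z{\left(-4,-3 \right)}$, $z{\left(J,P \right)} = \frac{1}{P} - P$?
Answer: $43136$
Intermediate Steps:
$c = 172$ ($c = 76 + 36 \left(\frac{1}{-3} - -3\right) = 76 + 36 \left(- \frac{1}{3} + 3\right) = 76 + 36 \cdot \frac{8}{3} = 76 + 96 = 172$)
$c + 42964 = 172 + 42964 = 43136$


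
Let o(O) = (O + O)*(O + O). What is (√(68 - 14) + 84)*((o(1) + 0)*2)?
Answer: 672 + 24*√6 ≈ 730.79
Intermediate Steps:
o(O) = 4*O² (o(O) = (2*O)*(2*O) = 4*O²)
(√(68 - 14) + 84)*((o(1) + 0)*2) = (√(68 - 14) + 84)*((4*1² + 0)*2) = (√54 + 84)*((4*1 + 0)*2) = (3*√6 + 84)*((4 + 0)*2) = (84 + 3*√6)*(4*2) = (84 + 3*√6)*8 = 672 + 24*√6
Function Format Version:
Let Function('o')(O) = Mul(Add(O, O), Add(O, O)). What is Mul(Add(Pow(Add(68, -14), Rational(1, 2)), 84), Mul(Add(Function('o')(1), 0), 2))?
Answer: Add(672, Mul(24, Pow(6, Rational(1, 2)))) ≈ 730.79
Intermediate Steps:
Function('o')(O) = Mul(4, Pow(O, 2)) (Function('o')(O) = Mul(Mul(2, O), Mul(2, O)) = Mul(4, Pow(O, 2)))
Mul(Add(Pow(Add(68, -14), Rational(1, 2)), 84), Mul(Add(Function('o')(1), 0), 2)) = Mul(Add(Pow(Add(68, -14), Rational(1, 2)), 84), Mul(Add(Mul(4, Pow(1, 2)), 0), 2)) = Mul(Add(Pow(54, Rational(1, 2)), 84), Mul(Add(Mul(4, 1), 0), 2)) = Mul(Add(Mul(3, Pow(6, Rational(1, 2))), 84), Mul(Add(4, 0), 2)) = Mul(Add(84, Mul(3, Pow(6, Rational(1, 2)))), Mul(4, 2)) = Mul(Add(84, Mul(3, Pow(6, Rational(1, 2)))), 8) = Add(672, Mul(24, Pow(6, Rational(1, 2))))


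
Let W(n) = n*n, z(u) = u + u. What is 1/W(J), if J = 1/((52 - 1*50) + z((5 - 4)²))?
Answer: 16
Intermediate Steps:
z(u) = 2*u
J = ¼ (J = 1/((52 - 1*50) + 2*(5 - 4)²) = 1/((52 - 50) + 2*1²) = 1/(2 + 2*1) = 1/(2 + 2) = 1/4 = ¼ ≈ 0.25000)
W(n) = n²
1/W(J) = 1/((¼)²) = 1/(1/16) = 16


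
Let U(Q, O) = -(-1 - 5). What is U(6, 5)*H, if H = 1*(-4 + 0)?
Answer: -24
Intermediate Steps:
U(Q, O) = 6 (U(Q, O) = -1*(-6) = 6)
H = -4 (H = 1*(-4) = -4)
U(6, 5)*H = 6*(-4) = -24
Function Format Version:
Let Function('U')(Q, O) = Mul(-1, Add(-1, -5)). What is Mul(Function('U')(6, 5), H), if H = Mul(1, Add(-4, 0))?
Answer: -24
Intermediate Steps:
Function('U')(Q, O) = 6 (Function('U')(Q, O) = Mul(-1, -6) = 6)
H = -4 (H = Mul(1, -4) = -4)
Mul(Function('U')(6, 5), H) = Mul(6, -4) = -24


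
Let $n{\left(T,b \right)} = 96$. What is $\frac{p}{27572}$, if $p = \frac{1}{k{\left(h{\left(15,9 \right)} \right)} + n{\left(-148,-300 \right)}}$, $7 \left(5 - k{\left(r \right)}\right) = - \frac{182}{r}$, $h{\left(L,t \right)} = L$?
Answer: $\frac{15}{42488452} \approx 3.5304 \cdot 10^{-7}$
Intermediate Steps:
$k{\left(r \right)} = 5 + \frac{26}{r}$ ($k{\left(r \right)} = 5 - \frac{\left(-182\right) \frac{1}{r}}{7} = 5 + \frac{26}{r}$)
$p = \frac{15}{1541}$ ($p = \frac{1}{\left(5 + \frac{26}{15}\right) + 96} = \frac{1}{\frac{101}{15} + 96} = \frac{1}{\frac{1541}{15}} = \frac{15}{1541} \approx 0.0097339$)
$\frac{p}{27572} = \frac{15}{1541 \cdot 27572} = \frac{15}{1541} \cdot \frac{1}{27572} = \frac{15}{42488452}$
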